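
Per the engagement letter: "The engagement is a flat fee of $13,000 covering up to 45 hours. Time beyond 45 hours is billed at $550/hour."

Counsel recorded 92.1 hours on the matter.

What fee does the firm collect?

Flat fee: $13,000.00
Excess hours: 92.1 − 45 = 47.1
Overrun: 47.1 × $550 = $25,905.00
Total: $13,000.00 + $25,905.00 = $38,905.00

$38,905.00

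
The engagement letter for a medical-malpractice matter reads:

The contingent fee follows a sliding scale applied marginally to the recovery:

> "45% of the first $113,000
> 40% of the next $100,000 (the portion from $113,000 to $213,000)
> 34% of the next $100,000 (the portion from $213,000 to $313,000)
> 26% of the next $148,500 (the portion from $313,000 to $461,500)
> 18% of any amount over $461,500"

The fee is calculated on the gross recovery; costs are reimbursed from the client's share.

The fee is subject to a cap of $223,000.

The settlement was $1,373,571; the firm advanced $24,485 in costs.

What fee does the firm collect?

Fee base is the gross recovery, $1,373,571; costs are reimbursed separately.
First $113,000 at 45% = $50,850.00
Next $100,000 at 40% = $40,000.00
Next $100,000 at 34% = $34,000.00
Next $148,500 at 26% = $38,610.00
Remaining $912,071 at 18% = $164,172.78
Fee: $50,850.00 + $40,000.00 + $34,000.00 + $38,610.00 + $164,172.78 = $327,632.78
$327,632.78 exceeds the $223,000 cap, so the fee is capped at $223,000.00.

$223,000.00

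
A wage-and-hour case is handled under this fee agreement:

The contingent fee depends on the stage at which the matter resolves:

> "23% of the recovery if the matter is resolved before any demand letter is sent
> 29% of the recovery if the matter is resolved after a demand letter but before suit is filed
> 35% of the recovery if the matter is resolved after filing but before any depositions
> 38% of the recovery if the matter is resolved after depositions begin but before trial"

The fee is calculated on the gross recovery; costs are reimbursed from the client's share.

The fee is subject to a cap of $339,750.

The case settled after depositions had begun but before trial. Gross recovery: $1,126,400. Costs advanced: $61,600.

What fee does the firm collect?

Fee base is the gross recovery, $1,126,400; costs are reimbursed separately.
The matter settled after depositions had begun but before trial, so the 38% rate applies.
$1,126,400 × 38% = $428,032.00
$428,032.00 exceeds the $339,750 cap, so the fee is capped at $339,750.00.

$339,750.00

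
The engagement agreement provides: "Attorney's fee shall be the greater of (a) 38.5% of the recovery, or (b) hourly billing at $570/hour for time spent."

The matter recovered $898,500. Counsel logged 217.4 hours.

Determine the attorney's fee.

(a) 38.5% of $898,500 = $345,922.50
(b) 217.4 × $570 = $123,918.00
The greater is (a): $345,922.50.

$345,922.50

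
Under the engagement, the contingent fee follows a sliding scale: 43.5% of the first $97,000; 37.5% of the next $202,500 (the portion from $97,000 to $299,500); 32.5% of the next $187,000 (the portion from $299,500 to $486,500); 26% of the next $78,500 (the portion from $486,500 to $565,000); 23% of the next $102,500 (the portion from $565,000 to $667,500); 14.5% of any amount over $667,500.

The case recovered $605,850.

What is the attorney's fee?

$208,713.00

First $97,000 at 43.5% = $42,195.00
Next $202,500 at 37.5% = $75,937.50
Next $187,000 at 32.5% = $60,775.00
Next $78,500 at 26% = $20,410.00
Remaining $40,850 at 23% = $9,395.50
Fee: $42,195.00 + $75,937.50 + $60,775.00 + $20,410.00 + $9,395.50 = $208,713.00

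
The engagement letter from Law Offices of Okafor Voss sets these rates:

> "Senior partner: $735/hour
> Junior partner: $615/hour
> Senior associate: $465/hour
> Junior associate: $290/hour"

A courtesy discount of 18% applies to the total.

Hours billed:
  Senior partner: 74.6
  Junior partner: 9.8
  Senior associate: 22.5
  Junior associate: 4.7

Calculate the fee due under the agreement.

Senior partner: 74.6 × $735 = $54,831.00
Junior partner: 9.8 × $615 = $6,027.00
Senior associate: 22.5 × $465 = $10,462.50
Junior associate: 4.7 × $290 = $1,363.00
Subtotal: $72,683.50
Less 18% discount: −$13,083.03
Total: $72,683.50 − $13,083.03 = $59,600.47

$59,600.47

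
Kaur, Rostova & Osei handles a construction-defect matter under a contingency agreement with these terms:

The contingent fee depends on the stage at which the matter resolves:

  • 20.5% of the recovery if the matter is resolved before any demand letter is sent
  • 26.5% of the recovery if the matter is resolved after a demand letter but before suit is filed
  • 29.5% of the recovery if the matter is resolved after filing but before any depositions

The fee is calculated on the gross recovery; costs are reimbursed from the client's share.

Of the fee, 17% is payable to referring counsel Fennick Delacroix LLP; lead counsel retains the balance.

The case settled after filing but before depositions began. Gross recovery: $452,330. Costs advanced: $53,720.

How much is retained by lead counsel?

$110,753.00

Fee base is the gross recovery, $452,330; costs are reimbursed separately.
The matter settled after filing but before depositions began, so the 29.5% rate applies.
$452,330 × 29.5% = $133,437.35
Referral share: 17% of $133,437.35 = $22,684.35; lead counsel retains $133,437.35 − $22,684.35 = $110,753.00.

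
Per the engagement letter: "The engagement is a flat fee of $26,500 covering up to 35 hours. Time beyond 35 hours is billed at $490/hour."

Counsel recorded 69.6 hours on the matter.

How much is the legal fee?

$43,454.00

Flat fee: $26,500.00
Excess hours: 69.6 − 35 = 34.6
Overrun: 34.6 × $490 = $16,954.00
Total: $26,500.00 + $16,954.00 = $43,454.00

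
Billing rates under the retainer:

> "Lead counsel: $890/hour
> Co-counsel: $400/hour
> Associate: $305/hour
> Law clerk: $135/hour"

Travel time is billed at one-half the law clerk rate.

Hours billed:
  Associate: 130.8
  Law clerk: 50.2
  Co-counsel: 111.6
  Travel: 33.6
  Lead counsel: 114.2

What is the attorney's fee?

Lead counsel: 114.2 × $890 = $101,638.00
Co-counsel: 111.6 × $400 = $44,640.00
Associate: 130.8 × $305 = $39,894.00
Law clerk: 50.2 × $135 = $6,777.00
Subtotal: $101,638.00 + $44,640.00 + $39,894.00 + $6,777.00 = $192,949.00
Travel: 33.6 × ($135 ÷ 2) = 33.6 × $67.50 = $2,268.00
Total: $192,949.00 + $2,268.00 = $195,217.00

$195,217.00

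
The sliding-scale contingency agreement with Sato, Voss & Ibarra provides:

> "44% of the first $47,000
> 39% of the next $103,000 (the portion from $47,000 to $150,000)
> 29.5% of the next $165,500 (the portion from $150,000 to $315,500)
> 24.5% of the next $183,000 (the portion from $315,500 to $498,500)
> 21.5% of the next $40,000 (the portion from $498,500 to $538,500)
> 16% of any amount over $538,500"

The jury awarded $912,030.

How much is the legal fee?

$222,872.30

First $47,000 at 44% = $20,680.00
Next $103,000 at 39% = $40,170.00
Next $165,500 at 29.5% = $48,822.50
Next $183,000 at 24.5% = $44,835.00
Next $40,000 at 21.5% = $8,600.00
Remaining $373,530 at 16% = $59,764.80
Fee: $20,680.00 + $40,170.00 + $48,822.50 + $44,835.00 + $8,600.00 + $59,764.80 = $222,872.30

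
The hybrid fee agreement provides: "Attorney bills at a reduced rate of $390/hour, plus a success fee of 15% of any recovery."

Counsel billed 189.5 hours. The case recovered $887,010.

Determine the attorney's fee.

$206,956.50

Hourly: 189.5 × $390 = $73,905.00
Success fee: 15% of $887,010 = $133,051.50
Total: $73,905.00 + $133,051.50 = $206,956.50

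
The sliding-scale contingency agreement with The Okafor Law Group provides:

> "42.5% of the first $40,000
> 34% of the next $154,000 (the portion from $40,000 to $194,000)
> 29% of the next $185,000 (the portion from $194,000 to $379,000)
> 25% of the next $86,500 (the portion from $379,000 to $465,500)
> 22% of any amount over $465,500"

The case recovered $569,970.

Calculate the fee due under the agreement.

First $40,000 at 42.5% = $17,000.00
Next $154,000 at 34% = $52,360.00
Next $185,000 at 29% = $53,650.00
Next $86,500 at 25% = $21,625.00
Remaining $104,470 at 22% = $22,983.40
Fee: $17,000.00 + $52,360.00 + $53,650.00 + $21,625.00 + $22,983.40 = $167,618.40

$167,618.40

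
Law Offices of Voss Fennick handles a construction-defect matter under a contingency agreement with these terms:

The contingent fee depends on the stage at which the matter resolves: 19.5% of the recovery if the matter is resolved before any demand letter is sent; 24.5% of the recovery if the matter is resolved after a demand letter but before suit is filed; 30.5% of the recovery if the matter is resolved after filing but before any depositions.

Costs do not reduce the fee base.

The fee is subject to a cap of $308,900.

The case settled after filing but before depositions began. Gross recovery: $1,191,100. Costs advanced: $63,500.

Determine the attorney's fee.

$308,900.00

Fee base is the gross recovery, $1,191,100; costs are reimbursed separately.
The matter settled after filing but before depositions began, so the 30.5% rate applies.
$1,191,100 × 30.5% = $363,285.50
$363,285.50 exceeds the $308,900 cap, so the fee is capped at $308,900.00.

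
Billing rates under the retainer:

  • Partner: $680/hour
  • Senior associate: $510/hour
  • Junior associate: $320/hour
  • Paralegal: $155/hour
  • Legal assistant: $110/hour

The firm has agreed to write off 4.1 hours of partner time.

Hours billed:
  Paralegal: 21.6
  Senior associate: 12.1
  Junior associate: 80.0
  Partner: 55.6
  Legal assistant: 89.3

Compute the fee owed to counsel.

Partner: 55.6 × $680 = $37,808.00
Senior associate: 12.1 × $510 = $6,171.00
Junior associate: 80.0 × $320 = $25,600.00
Paralegal: 21.6 × $155 = $3,348.00
Legal assistant: 89.3 × $110 = $9,823.00
Subtotal: $82,750.00
Write-off: 4.1 × $680 = $2,788.00
Total: $82,750.00 − $2,788.00 = $79,962.00

$79,962.00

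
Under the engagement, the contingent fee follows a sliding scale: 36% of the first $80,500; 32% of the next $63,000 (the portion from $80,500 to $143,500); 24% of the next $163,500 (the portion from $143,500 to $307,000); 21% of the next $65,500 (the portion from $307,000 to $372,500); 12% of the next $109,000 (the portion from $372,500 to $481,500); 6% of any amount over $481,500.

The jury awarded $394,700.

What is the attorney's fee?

First $80,500 at 36% = $28,980.00
Next $63,000 at 32% = $20,160.00
Next $163,500 at 24% = $39,240.00
Next $65,500 at 21% = $13,755.00
Remaining $22,200 at 12% = $2,664.00
Fee: $28,980.00 + $20,160.00 + $39,240.00 + $13,755.00 + $2,664.00 = $104,799.00

$104,799.00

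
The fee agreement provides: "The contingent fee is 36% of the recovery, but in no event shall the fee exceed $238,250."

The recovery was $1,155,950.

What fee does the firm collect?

$238,250.00

36% of $1,155,950 = $416,142.00
That exceeds the $238,250 cap, so the fee is capped at $238,250.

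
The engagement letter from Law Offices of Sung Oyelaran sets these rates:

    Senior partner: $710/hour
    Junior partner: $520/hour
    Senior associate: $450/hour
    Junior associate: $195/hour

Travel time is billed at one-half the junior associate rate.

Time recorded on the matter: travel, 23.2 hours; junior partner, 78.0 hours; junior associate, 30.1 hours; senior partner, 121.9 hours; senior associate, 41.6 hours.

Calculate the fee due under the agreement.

Senior partner: 121.9 × $710 = $86,549.00
Junior partner: 78.0 × $520 = $40,560.00
Senior associate: 41.6 × $450 = $18,720.00
Junior associate: 30.1 × $195 = $5,869.50
Subtotal: $86,549.00 + $40,560.00 + $18,720.00 + $5,869.50 = $151,698.50
Travel: 23.2 × ($195 ÷ 2) = 23.2 × $97.50 = $2,262.00
Total: $151,698.50 + $2,262.00 = $153,960.50

$153,960.50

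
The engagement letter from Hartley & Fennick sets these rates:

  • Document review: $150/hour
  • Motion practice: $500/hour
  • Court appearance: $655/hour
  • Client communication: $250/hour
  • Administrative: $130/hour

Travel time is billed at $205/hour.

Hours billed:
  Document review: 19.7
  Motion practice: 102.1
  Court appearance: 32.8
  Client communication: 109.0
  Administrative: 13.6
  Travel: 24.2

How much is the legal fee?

$109,468.00

Document review: 19.7 × $150 = $2,955.00
Motion practice: 102.1 × $500 = $51,050.00
Court appearance: 32.8 × $655 = $21,484.00
Client communication: 109.0 × $250 = $27,250.00
Administrative: 13.6 × $130 = $1,768.00
Subtotal: $2,955.00 + $51,050.00 + $21,484.00 + $27,250.00 + $1,768.00 = $104,507.00
Travel: 24.2 × $205 = $4,961.00
Total: $104,507.00 + $4,961.00 = $109,468.00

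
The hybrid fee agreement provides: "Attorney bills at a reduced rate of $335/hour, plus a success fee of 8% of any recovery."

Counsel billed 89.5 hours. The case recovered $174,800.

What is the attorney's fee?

$43,966.50

Hourly: 89.5 × $335 = $29,982.50
Success fee: 8% of $174,800 = $13,984.00
Total: $29,982.50 + $13,984.00 = $43,966.50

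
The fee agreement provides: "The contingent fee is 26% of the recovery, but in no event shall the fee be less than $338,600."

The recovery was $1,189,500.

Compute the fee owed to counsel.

$338,600.00

26% of $1,189,500 = $309,270.00
That is below the $338,600 minimum, so the minimum applies.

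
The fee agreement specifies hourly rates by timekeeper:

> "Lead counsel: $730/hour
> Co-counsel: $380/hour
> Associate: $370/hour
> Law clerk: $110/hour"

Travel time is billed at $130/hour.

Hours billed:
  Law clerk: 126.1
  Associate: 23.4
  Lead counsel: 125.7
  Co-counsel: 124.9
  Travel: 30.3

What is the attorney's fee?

Lead counsel: 125.7 × $730 = $91,761.00
Co-counsel: 124.9 × $380 = $47,462.00
Associate: 23.4 × $370 = $8,658.00
Law clerk: 126.1 × $110 = $13,871.00
Subtotal: $91,761.00 + $47,462.00 + $8,658.00 + $13,871.00 = $161,752.00
Travel: 30.3 × $130 = $3,939.00
Total: $161,752.00 + $3,939.00 = $165,691.00

$165,691.00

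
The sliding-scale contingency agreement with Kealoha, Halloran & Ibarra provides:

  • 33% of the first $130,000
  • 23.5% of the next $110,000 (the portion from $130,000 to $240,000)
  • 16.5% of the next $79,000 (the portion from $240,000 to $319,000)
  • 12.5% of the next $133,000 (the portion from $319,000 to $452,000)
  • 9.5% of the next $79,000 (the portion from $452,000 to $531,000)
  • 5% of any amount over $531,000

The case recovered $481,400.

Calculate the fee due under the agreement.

First $130,000 at 33% = $42,900.00
Next $110,000 at 23.5% = $25,850.00
Next $79,000 at 16.5% = $13,035.00
Next $133,000 at 12.5% = $16,625.00
Remaining $29,400 at 9.5% = $2,793.00
Fee: $42,900.00 + $25,850.00 + $13,035.00 + $16,625.00 + $2,793.00 = $101,203.00

$101,203.00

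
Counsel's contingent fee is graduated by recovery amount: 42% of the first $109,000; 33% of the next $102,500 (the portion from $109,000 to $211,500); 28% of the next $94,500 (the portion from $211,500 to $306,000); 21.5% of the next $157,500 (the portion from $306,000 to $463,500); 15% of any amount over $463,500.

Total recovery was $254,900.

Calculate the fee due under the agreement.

$91,757.00

First $109,000 at 42% = $45,780.00
Next $102,500 at 33% = $33,825.00
Remaining $43,400 at 28% = $12,152.00
Fee: $45,780.00 + $33,825.00 + $12,152.00 = $91,757.00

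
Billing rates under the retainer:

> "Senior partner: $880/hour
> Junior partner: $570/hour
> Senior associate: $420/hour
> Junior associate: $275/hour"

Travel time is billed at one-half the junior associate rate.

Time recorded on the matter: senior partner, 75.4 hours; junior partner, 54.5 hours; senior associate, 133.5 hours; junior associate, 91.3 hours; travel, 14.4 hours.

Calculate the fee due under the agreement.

$180,574.50

Senior partner: 75.4 × $880 = $66,352.00
Junior partner: 54.5 × $570 = $31,065.00
Senior associate: 133.5 × $420 = $56,070.00
Junior associate: 91.3 × $275 = $25,107.50
Subtotal: $66,352.00 + $31,065.00 + $56,070.00 + $25,107.50 = $178,594.50
Travel: 14.4 × ($275 ÷ 2) = 14.4 × $137.50 = $1,980.00
Total: $178,594.50 + $1,980.00 = $180,574.50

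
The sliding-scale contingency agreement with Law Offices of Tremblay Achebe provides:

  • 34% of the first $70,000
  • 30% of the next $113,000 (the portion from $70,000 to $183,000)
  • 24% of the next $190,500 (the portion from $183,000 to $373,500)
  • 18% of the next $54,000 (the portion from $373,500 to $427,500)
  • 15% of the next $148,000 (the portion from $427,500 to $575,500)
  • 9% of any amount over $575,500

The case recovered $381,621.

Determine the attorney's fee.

$104,881.78

First $70,000 at 34% = $23,800.00
Next $113,000 at 30% = $33,900.00
Next $190,500 at 24% = $45,720.00
Remaining $8,121 at 18% = $1,461.78
Fee: $23,800.00 + $33,900.00 + $45,720.00 + $1,461.78 = $104,881.78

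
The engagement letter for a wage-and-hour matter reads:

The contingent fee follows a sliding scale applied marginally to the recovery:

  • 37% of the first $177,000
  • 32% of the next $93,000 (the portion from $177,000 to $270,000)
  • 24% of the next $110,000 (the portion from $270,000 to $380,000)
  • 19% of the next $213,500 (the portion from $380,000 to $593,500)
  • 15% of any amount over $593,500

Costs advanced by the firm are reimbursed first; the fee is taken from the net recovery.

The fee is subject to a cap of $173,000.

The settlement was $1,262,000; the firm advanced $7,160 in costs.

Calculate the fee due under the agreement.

$173,000.00

Fee base (net of costs): $1,262,000 − $7,160 = $1,254,840
First $177,000 at 37% = $65,490.00
Next $93,000 at 32% = $29,760.00
Next $110,000 at 24% = $26,400.00
Next $213,500 at 19% = $40,565.00
Remaining $661,340 at 15% = $99,201.00
Fee: $65,490.00 + $29,760.00 + $26,400.00 + $40,565.00 + $99,201.00 = $261,416.00
$261,416.00 exceeds the $173,000 cap, so the fee is capped at $173,000.00.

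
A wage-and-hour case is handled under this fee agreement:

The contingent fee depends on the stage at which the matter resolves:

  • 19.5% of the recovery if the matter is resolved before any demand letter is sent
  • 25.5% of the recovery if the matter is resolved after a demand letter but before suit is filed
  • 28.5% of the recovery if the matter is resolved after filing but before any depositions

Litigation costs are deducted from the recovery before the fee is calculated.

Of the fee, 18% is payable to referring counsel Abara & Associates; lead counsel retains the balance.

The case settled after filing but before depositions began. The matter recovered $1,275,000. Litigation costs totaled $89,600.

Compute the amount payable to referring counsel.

Fee base (net of costs): $1,275,000 − $89,600 = $1,185,400
The matter settled after filing but before depositions began, so the 28.5% rate applies.
$1,185,400 × 28.5% = $337,839.00
Referral share: 18% of $337,839.00 = $60,811.02; lead counsel retains $337,839.00 − $60,811.02 = $277,027.98.

$60,811.02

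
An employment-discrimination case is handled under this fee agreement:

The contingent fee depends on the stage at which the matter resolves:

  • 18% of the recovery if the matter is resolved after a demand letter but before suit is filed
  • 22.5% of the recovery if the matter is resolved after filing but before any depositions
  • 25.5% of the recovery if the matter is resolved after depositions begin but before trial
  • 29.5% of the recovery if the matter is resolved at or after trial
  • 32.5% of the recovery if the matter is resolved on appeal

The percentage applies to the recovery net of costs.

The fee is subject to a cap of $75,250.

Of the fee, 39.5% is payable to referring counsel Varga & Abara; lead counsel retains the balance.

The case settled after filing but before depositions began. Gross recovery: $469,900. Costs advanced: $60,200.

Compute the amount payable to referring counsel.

Fee base (net of costs): $469,900 − $60,200 = $409,700
The matter settled after filing but before depositions began, so the 22.5% rate applies.
$409,700 × 22.5% = $92,182.50
$92,182.50 exceeds the $75,250 cap, so the fee is capped at $75,250.00.
Referral share: 39.5% of $75,250.00 = $29,723.75; lead counsel retains $75,250.00 − $29,723.75 = $45,526.25.

$29,723.75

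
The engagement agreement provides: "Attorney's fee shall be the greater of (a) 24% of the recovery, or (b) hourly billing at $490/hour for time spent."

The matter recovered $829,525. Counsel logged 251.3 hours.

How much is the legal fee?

$199,086.00

(a) 24% of $829,525 = $199,086.00
(b) 251.3 × $490 = $123,137.00
The greater is (a): $199,086.00.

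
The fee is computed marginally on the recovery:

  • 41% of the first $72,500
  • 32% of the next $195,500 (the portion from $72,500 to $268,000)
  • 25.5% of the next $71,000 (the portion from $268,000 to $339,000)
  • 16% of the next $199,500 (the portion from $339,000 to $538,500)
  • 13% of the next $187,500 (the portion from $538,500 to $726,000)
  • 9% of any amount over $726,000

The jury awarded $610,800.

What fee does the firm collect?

First $72,500 at 41% = $29,725.00
Next $195,500 at 32% = $62,560.00
Next $71,000 at 25.5% = $18,105.00
Next $199,500 at 16% = $31,920.00
Remaining $72,300 at 13% = $9,399.00
Fee: $29,725.00 + $62,560.00 + $18,105.00 + $31,920.00 + $9,399.00 = $151,709.00

$151,709.00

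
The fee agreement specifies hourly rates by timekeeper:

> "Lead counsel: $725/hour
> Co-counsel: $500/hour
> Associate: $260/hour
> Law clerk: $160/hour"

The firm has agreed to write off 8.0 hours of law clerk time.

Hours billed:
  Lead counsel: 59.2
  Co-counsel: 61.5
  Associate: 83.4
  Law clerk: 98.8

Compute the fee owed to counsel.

$109,882.00

Lead counsel: 59.2 × $725 = $42,920.00
Co-counsel: 61.5 × $500 = $30,750.00
Associate: 83.4 × $260 = $21,684.00
Law clerk: 98.8 × $160 = $15,808.00
Subtotal: $111,162.00
Write-off: 8.0 × $160 = $1,280.00
Total: $111,162.00 − $1,280.00 = $109,882.00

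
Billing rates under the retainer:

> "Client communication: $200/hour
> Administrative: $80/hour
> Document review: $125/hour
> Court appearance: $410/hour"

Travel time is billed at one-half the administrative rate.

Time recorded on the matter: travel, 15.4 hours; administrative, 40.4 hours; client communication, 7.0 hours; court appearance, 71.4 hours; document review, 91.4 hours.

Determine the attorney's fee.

Client communication: 7.0 × $200 = $1,400.00
Administrative: 40.4 × $80 = $3,232.00
Document review: 91.4 × $125 = $11,425.00
Court appearance: 71.4 × $410 = $29,274.00
Subtotal: $1,400.00 + $3,232.00 + $11,425.00 + $29,274.00 = $45,331.00
Travel: 15.4 × ($80 ÷ 2) = 15.4 × $40.00 = $616.00
Total: $45,331.00 + $616.00 = $45,947.00

$45,947.00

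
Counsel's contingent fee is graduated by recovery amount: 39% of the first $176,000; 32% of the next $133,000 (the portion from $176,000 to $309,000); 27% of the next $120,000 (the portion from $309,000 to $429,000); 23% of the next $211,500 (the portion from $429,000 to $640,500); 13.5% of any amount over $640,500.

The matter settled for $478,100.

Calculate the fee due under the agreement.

$154,893.00

First $176,000 at 39% = $68,640.00
Next $133,000 at 32% = $42,560.00
Next $120,000 at 27% = $32,400.00
Remaining $49,100 at 23% = $11,293.00
Fee: $68,640.00 + $42,560.00 + $32,400.00 + $11,293.00 = $154,893.00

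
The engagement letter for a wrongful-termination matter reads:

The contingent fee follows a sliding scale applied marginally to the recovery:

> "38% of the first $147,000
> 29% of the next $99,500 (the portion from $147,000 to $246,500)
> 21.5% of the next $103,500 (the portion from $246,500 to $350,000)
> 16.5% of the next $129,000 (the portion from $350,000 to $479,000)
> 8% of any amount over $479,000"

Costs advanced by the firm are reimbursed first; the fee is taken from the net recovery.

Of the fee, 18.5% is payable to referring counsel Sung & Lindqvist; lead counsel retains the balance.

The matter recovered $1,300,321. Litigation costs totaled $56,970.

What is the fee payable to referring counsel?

Fee base (net of costs): $1,300,321 − $56,970 = $1,243,351
First $147,000 at 38% = $55,860.00
Next $99,500 at 29% = $28,855.00
Next $103,500 at 21.5% = $22,252.50
Next $129,000 at 16.5% = $21,285.00
Remaining $764,351 at 8% = $61,148.08
Fee: $55,860.00 + $28,855.00 + $22,252.50 + $21,285.00 + $61,148.08 = $189,400.58
Referral share: 18.5% of $189,400.58 = $35,039.11; lead counsel retains $189,400.58 − $35,039.11 = $154,361.47.

$35,039.11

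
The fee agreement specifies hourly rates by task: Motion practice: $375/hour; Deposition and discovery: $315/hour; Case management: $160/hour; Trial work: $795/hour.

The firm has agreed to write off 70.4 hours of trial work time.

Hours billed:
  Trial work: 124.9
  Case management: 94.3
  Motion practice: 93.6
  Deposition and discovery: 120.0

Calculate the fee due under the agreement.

$131,315.50

Motion practice: 93.6 × $375 = $35,100.00
Deposition and discovery: 120.0 × $315 = $37,800.00
Case management: 94.3 × $160 = $15,088.00
Trial work: 124.9 × $795 = $99,295.50
Subtotal: $187,283.50
Write-off: 70.4 × $795 = $55,968.00
Total: $187,283.50 − $55,968.00 = $131,315.50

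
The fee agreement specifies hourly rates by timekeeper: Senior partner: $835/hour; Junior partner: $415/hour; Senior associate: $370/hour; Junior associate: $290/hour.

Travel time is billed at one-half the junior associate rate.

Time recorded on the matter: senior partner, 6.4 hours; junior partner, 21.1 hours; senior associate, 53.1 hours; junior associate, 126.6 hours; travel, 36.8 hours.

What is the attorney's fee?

$75,797.50

Senior partner: 6.4 × $835 = $5,344.00
Junior partner: 21.1 × $415 = $8,756.50
Senior associate: 53.1 × $370 = $19,647.00
Junior associate: 126.6 × $290 = $36,714.00
Subtotal: $5,344.00 + $8,756.50 + $19,647.00 + $36,714.00 = $70,461.50
Travel: 36.8 × ($290 ÷ 2) = 36.8 × $145.00 = $5,336.00
Total: $70,461.50 + $5,336.00 = $75,797.50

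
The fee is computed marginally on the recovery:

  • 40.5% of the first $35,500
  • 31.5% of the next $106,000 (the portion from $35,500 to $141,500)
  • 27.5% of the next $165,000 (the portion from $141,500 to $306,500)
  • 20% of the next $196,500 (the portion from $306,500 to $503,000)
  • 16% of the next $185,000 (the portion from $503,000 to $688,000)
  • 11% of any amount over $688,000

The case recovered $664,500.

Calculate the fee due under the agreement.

$158,282.50

First $35,500 at 40.5% = $14,377.50
Next $106,000 at 31.5% = $33,390.00
Next $165,000 at 27.5% = $45,375.00
Next $196,500 at 20% = $39,300.00
Remaining $161,500 at 16% = $25,840.00
Fee: $14,377.50 + $33,390.00 + $45,375.00 + $39,300.00 + $25,840.00 = $158,282.50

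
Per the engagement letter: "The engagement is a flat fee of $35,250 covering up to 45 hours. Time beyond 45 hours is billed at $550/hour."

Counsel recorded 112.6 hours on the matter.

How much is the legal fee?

$72,430.00

Flat fee: $35,250.00
Excess hours: 112.6 − 45 = 67.6
Overrun: 67.6 × $550 = $37,180.00
Total: $35,250.00 + $37,180.00 = $72,430.00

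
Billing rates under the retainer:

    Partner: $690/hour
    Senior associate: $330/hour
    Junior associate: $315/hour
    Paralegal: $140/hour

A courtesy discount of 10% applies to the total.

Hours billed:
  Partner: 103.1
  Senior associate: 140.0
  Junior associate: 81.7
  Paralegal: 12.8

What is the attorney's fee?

Partner: 103.1 × $690 = $71,139.00
Senior associate: 140.0 × $330 = $46,200.00
Junior associate: 81.7 × $315 = $25,735.50
Paralegal: 12.8 × $140 = $1,792.00
Subtotal: $144,866.50
Less 10% discount: −$14,486.65
Total: $144,866.50 − $14,486.65 = $130,379.85

$130,379.85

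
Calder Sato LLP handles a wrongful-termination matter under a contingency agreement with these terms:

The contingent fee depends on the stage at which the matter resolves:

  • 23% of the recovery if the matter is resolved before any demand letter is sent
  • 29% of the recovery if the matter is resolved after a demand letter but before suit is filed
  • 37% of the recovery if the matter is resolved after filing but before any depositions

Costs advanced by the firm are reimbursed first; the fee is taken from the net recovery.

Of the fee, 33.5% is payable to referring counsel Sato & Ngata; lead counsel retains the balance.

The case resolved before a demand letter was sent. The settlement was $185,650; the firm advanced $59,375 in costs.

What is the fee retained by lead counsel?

Fee base (net of costs): $185,650 − $59,375 = $126,275
The matter resolved before a demand letter was sent, so the 23% rate applies.
$126,275 × 23% = $29,043.25
Referral share: 33.5% of $29,043.25 = $9,729.49; lead counsel retains $29,043.25 − $9,729.49 = $19,313.76.

$19,313.76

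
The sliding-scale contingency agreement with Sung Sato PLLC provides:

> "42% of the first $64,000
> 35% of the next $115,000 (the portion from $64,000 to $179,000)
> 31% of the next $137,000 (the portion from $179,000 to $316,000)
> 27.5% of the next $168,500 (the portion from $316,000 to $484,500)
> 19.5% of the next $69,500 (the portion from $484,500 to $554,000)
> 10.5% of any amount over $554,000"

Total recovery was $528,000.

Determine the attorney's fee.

First $64,000 at 42% = $26,880.00
Next $115,000 at 35% = $40,250.00
Next $137,000 at 31% = $42,470.00
Next $168,500 at 27.5% = $46,337.50
Remaining $43,500 at 19.5% = $8,482.50
Fee: $26,880.00 + $40,250.00 + $42,470.00 + $46,337.50 + $8,482.50 = $164,420.00

$164,420.00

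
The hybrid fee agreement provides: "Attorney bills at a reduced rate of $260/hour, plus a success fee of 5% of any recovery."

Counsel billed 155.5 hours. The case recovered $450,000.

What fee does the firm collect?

$62,930.00

Hourly: 155.5 × $260 = $40,430.00
Success fee: 5% of $450,000 = $22,500.00
Total: $40,430.00 + $22,500.00 = $62,930.00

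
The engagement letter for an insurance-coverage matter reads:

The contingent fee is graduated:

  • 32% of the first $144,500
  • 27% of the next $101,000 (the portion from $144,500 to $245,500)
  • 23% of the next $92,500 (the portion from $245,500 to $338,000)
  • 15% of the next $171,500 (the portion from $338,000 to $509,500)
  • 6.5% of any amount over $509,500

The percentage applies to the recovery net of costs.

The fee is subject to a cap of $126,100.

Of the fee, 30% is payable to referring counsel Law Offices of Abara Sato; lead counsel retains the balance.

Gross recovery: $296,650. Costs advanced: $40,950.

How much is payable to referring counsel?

$22,756.80

Fee base (net of costs): $296,650 − $40,950 = $255,700
First $144,500 at 32% = $46,240.00
Next $101,000 at 27% = $27,270.00
Remaining $10,200 at 23% = $2,346.00
Fee: $46,240.00 + $27,270.00 + $2,346.00 = $75,856.00
$75,856.00 is under the $126,100 cap.
Referral share: 30% of $75,856.00 = $22,756.80; lead counsel retains $75,856.00 − $22,756.80 = $53,099.20.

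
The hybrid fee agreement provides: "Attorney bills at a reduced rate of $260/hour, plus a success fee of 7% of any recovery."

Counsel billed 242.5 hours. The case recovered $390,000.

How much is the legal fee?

$90,350.00

Hourly: 242.5 × $260 = $63,050.00
Success fee: 7% of $390,000 = $27,300.00
Total: $63,050.00 + $27,300.00 = $90,350.00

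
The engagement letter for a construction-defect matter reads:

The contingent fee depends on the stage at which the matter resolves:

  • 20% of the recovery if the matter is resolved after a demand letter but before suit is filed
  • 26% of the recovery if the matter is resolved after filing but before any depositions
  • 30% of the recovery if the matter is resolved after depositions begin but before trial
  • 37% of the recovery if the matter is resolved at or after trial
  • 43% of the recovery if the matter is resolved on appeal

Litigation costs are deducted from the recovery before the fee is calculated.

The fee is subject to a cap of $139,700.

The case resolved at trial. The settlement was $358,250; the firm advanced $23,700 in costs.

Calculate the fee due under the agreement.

Fee base (net of costs): $358,250 − $23,700 = $334,550
The matter resolved at trial, so the 37% rate applies.
$334,550 × 37% = $123,783.50
$123,783.50 is under the $139,700 cap.

$123,783.50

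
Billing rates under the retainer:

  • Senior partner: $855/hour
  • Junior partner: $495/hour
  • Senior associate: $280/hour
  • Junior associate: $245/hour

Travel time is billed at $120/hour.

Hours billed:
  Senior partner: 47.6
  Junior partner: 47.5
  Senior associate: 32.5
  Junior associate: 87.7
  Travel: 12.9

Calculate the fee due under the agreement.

$96,345.00

Senior partner: 47.6 × $855 = $40,698.00
Junior partner: 47.5 × $495 = $23,512.50
Senior associate: 32.5 × $280 = $9,100.00
Junior associate: 87.7 × $245 = $21,486.50
Subtotal: $40,698.00 + $23,512.50 + $9,100.00 + $21,486.50 = $94,797.00
Travel: 12.9 × $120 = $1,548.00
Total: $94,797.00 + $1,548.00 = $96,345.00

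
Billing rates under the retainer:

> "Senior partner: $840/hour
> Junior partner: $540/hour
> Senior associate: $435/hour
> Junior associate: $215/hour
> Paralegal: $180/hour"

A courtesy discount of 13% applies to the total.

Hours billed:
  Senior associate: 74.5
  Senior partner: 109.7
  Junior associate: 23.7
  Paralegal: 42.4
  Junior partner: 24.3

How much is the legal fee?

$130,852.35

Senior partner: 109.7 × $840 = $92,148.00
Junior partner: 24.3 × $540 = $13,122.00
Senior associate: 74.5 × $435 = $32,407.50
Junior associate: 23.7 × $215 = $5,095.50
Paralegal: 42.4 × $180 = $7,632.00
Subtotal: $150,405.00
Less 13% discount: −$19,552.65
Total: $150,405.00 − $19,552.65 = $130,852.35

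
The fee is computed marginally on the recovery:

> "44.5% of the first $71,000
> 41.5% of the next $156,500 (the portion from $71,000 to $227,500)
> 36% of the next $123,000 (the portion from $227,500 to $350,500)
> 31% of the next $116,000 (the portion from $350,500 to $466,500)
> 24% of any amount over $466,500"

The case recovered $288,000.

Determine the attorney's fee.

$118,322.50

First $71,000 at 44.5% = $31,595.00
Next $156,500 at 41.5% = $64,947.50
Remaining $60,500 at 36% = $21,780.00
Fee: $31,595.00 + $64,947.50 + $21,780.00 = $118,322.50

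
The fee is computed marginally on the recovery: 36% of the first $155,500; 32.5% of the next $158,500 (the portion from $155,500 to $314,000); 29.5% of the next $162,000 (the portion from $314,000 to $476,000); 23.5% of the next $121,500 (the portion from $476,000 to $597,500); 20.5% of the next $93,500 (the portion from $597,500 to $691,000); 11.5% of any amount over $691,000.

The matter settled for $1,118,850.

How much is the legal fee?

$252,205.25

First $155,500 at 36% = $55,980.00
Next $158,500 at 32.5% = $51,512.50
Next $162,000 at 29.5% = $47,790.00
Next $121,500 at 23.5% = $28,552.50
Next $93,500 at 20.5% = $19,167.50
Remaining $427,850 at 11.5% = $49,202.75
Fee: $55,980.00 + $51,512.50 + $47,790.00 + $28,552.50 + $19,167.50 + $49,202.75 = $252,205.25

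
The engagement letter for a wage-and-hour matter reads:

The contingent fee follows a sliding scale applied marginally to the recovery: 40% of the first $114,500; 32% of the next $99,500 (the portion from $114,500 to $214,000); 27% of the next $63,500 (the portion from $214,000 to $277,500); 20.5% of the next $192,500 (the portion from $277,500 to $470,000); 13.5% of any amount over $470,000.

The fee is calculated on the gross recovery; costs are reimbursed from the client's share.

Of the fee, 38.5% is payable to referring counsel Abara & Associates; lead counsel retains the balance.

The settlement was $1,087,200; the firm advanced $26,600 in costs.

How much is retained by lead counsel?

Fee base is the gross recovery, $1,087,200; costs are reimbursed separately.
First $114,500 at 40% = $45,800.00
Next $99,500 at 32% = $31,840.00
Next $63,500 at 27% = $17,145.00
Next $192,500 at 20.5% = $39,462.50
Remaining $617,200 at 13.5% = $83,322.00
Fee: $45,800.00 + $31,840.00 + $17,145.00 + $39,462.50 + $83,322.00 = $217,569.50
Referral share: 38.5% of $217,569.50 = $83,764.26; lead counsel retains $217,569.50 − $83,764.26 = $133,805.24.

$133,805.24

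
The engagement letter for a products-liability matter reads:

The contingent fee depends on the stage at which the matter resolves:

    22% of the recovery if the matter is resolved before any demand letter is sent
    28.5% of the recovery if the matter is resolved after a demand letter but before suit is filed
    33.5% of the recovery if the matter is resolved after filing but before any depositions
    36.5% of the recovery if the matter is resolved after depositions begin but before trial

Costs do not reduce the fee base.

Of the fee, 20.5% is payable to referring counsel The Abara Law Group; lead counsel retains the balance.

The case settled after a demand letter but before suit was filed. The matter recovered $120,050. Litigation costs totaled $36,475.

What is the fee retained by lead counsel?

$27,200.33

Fee base is the gross recovery, $120,050; costs are reimbursed separately.
The matter settled after a demand letter but before suit was filed, so the 28.5% rate applies.
$120,050 × 28.5% = $34,214.25
Referral share: 20.5% of $34,214.25 = $7,013.92; lead counsel retains $34,214.25 − $7,013.92 = $27,200.33.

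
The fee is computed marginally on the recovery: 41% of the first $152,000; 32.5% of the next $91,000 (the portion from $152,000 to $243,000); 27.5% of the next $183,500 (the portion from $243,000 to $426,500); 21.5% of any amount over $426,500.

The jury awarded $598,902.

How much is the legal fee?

First $152,000 at 41% = $62,320.00
Next $91,000 at 32.5% = $29,575.00
Next $183,500 at 27.5% = $50,462.50
Remaining $172,402 at 21.5% = $37,066.43
Fee: $62,320.00 + $29,575.00 + $50,462.50 + $37,066.43 = $179,423.93

$179,423.93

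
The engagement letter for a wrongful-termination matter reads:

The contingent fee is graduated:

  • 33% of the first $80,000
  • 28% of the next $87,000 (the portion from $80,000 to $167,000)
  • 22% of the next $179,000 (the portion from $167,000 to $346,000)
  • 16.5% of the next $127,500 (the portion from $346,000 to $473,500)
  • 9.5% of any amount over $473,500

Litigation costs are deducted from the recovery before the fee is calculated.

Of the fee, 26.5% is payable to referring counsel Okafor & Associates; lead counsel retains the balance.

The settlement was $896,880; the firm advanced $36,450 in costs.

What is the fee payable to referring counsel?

$39,203.00

Fee base (net of costs): $896,880 − $36,450 = $860,430
First $80,000 at 33% = $26,400.00
Next $87,000 at 28% = $24,360.00
Next $179,000 at 22% = $39,380.00
Next $127,500 at 16.5% = $21,037.50
Remaining $386,930 at 9.5% = $36,758.35
Fee: $26,400.00 + $24,360.00 + $39,380.00 + $21,037.50 + $36,758.35 = $147,935.85
Referral share: 26.5% of $147,935.85 = $39,203.00; lead counsel retains $147,935.85 − $39,203.00 = $108,732.85.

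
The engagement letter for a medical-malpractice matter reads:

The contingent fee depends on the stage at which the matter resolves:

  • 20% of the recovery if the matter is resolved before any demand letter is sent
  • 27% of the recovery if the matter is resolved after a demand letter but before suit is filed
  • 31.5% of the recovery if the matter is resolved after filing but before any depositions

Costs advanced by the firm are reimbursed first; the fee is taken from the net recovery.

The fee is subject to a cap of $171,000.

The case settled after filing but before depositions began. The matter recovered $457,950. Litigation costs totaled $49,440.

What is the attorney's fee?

$128,680.65

Fee base (net of costs): $457,950 − $49,440 = $408,510
The matter settled after filing but before depositions began, so the 31.5% rate applies.
$408,510 × 31.5% = $128,680.65
$128,680.65 is under the $171,000 cap.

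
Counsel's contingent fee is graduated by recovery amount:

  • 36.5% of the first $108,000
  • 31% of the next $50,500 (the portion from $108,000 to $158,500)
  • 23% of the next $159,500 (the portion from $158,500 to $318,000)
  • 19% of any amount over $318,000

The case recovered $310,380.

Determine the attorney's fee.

$90,007.40

First $108,000 at 36.5% = $39,420.00
Next $50,500 at 31% = $15,655.00
Remaining $151,880 at 23% = $34,932.40
Fee: $39,420.00 + $15,655.00 + $34,932.40 = $90,007.40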